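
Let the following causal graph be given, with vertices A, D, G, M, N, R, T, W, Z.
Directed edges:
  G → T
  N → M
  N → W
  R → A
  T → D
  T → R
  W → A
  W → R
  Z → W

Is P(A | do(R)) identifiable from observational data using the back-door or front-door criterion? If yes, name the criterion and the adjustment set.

desc(R)\{R}={A}; candidates ⊆ {D,G,M,N,T,W,Z}.
size 0: {}; under {} R still reaches {A,D,G,M,N,T,W,Z} ∋ A.
{W}: R⊥A given {W} in G with R→· removed — back-door holds.
P(A|do(R)) = Σ_{W} P(A|R,W)·P(W).

P(A|do(R)): backdoor, adjust for {W}.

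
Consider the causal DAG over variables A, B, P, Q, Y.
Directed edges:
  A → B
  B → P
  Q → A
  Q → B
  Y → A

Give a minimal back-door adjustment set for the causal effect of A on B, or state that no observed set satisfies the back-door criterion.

desc(A)\{A}={B,P}; candidates ⊆ {Q,Y}.
size 0: {}; under {} A still reaches {B,P,Q,Y} ∋ B.
{Q}: A⊥B given {Q} in G with A→· removed — back-door holds.

A→B: minimal back-door set {Q}.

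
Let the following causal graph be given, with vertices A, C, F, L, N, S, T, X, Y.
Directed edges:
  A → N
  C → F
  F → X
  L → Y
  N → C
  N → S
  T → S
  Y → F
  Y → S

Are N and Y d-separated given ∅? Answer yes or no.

Bayes-Ball from N | ∅ reaches {A,C,F,S,X}.
Y ∉ reach(N|∅) ⇒ N ⊥ Y | ∅.

Yes — N ⊥ Y | ∅.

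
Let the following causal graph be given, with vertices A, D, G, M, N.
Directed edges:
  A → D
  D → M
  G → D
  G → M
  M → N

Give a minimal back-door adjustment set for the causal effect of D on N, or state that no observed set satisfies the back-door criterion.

desc(D)\{D}={M,N}; candidates ⊆ {A,G}.
size 0: {}; under {} D still reaches {A,G,M,N} ∋ N.
{G}: D⊥N given {G} in G with D→· removed — back-door holds.

D→N: minimal back-door set {G}.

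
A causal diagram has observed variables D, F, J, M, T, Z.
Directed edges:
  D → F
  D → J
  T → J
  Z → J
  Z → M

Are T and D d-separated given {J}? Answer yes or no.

No — T and D are d-connected given {J}.

Bayes-Ball from T | {J} reaches {D,F,M,Z}.
D ∈ reach(T|{J}) ⇒ T ⊥̸ D | {J}.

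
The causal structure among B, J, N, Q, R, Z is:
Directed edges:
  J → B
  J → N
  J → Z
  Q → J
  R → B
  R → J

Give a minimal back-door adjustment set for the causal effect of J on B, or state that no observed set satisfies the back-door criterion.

J→B: minimal back-door set {R}.

desc(J)\{J}={B,N,Z}; candidates ⊆ {Q,R}.
size 0: {}; under {} J still reaches {B,Q,R} ∋ B.
{R}: J⊥B given {R} in G with J→· removed — back-door holds.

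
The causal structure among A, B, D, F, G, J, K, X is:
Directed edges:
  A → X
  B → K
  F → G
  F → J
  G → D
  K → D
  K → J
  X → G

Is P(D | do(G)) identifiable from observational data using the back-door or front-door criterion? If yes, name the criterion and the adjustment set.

desc(G)\{G}={D}; candidates ⊆ {A,B,F,J,K,X}.
∅: G⊥D given ∅ in G with G→· removed — back-door holds.
P(D|do(G)) = P(D|G) — no adjustment needed.

P(D|do(G)): backdoor, adjust for ∅.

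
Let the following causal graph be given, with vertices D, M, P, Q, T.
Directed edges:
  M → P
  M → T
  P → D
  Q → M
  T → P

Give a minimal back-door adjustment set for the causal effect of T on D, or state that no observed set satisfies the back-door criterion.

T→D: minimal back-door set {M}.

desc(T)\{T}={D,P}; candidates ⊆ {M,Q}.
size 0: {}; under {} T still reaches {D,M,P,Q} ∋ D.
{M}: T⊥D given {M} in G with T→· removed — back-door holds.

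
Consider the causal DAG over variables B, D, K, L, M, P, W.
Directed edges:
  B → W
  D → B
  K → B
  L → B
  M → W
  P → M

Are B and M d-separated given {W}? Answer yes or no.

No — B and M are d-connected given {W}.

Bayes-Ball from B | {W} reaches {D,K,L,M,P}.
M ∈ reach(B|{W}) ⇒ B ⊥̸ M | {W}.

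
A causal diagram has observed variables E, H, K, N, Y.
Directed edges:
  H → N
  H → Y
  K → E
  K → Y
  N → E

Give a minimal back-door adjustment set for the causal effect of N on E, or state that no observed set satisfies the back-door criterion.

N→E: minimal back-door set ∅.

desc(N)\{N}={E}; candidates ⊆ {H,K,Y}.
∅: N⊥E given ∅ in G with N→· removed — back-door holds.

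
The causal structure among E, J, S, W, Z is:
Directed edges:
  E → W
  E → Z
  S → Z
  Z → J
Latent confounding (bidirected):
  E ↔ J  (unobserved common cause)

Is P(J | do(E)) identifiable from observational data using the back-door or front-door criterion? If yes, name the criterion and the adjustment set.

P(J|do(E)): frontdoor, adjust for {Z}.

desc(E)\{E}={J,W,Z}; candidates ⊆ {S}.
E↔J: latent back-door arc(s) into E.
size 0: {}; under {} E still reaches {J} ∋ J.
size 1: {S}; under {S} E still reaches {J} ∋ J.
E↔J cannot be blocked by any observed set — no back-door set.
{Z}: (i) intercepts every directed E→J path; (ii) no back-door E→{Z}; (iii) {E} blocks every back-door {Z}→J. Front-door holds.
P(J|do(E)) = Σ_{Z} P(Z|E) Σ_{E'} P(J|Z,E')P(E').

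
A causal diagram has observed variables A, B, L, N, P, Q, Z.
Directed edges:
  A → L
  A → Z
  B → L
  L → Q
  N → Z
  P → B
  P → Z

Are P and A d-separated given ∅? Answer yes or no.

Yes — P ⊥ A | ∅.

Bayes-Ball from P | ∅ reaches {B,L,Q,Z}.
A ∉ reach(P|∅) ⇒ P ⊥ A | ∅.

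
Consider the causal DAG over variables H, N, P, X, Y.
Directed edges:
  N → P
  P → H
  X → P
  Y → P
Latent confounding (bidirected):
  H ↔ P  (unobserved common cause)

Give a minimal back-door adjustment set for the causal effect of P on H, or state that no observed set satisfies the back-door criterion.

desc(P)\{P}={H}; candidates ⊆ {N,X,Y}.
P↔H: latent back-door arc(s) into P.
size 0: {}; under {} P still reaches {H,N,X,Y} ∋ H.
size 1: {N}, {X}, {Y}; under {N} P still reaches {H,X,Y} ∋ H.
size 2: {N,X}, {N,Y}, {X,Y}; under {N,X} P still reaches {H,Y} ∋ H.
P↔H cannot be blocked by any observed set — no back-door set.

P→H: no observed back-door set.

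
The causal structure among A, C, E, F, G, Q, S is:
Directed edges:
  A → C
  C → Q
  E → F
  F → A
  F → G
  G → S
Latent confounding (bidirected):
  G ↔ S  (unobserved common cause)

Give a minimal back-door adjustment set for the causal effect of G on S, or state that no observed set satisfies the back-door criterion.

G→S: no observed back-door set.

desc(G)\{G}={S}; candidates ⊆ {A,C,E,F,Q}.
G↔S: latent back-door arc(s) into G.
size 0: {}; under {} G still reaches {A,C,E,F,Q,S} ∋ S.
size 1: {A}, {C}, {E} …(+2); under {A} G still reaches {E,F,S} ∋ S.
size 2: {A,C}, {A,E}, {A,F} …(+7); under {A,C} G still reaches {E,F,S} ∋ S.
G↔S cannot be blocked by any observed set — no back-door set.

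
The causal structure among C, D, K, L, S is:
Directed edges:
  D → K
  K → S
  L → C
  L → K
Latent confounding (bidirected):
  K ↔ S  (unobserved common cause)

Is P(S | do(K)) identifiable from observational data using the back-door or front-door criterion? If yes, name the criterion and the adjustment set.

P(S|do(K)): not identifiable (no BD/FD set).

desc(K)\{K}={S}; candidates ⊆ {C,D,L}.
K↔S: latent back-door arc(s) into K.
size 0: {}; under {} K still reaches {C,D,L,S} ∋ S.
size 1: {C}, {D}, {L}; under {C} K still reaches {D,L,S} ∋ S.
size 2: {C,D}, {C,L}, {D,L}; under {C,D} K still reaches {L,S} ∋ S.
K↔S cannot be blocked by any observed set — no back-door set.
No mediator lies on a directed K→…→S path.
Neither criterion identifies P(S|do(K)) in this graph.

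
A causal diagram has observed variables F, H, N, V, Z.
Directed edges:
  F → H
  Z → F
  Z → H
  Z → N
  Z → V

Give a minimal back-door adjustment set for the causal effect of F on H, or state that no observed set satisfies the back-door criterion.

F→H: minimal back-door set {Z}.

desc(F)\{F}={H}; candidates ⊆ {N,V,Z}.
size 0: {}; under {} F still reaches {H,N,V,Z} ∋ H.
{Z}: F⊥H given {Z} in G with F→· removed — back-door holds.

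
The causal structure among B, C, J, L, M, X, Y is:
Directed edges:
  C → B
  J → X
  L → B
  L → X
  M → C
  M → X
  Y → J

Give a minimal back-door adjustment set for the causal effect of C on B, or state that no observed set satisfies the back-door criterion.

C→B: minimal back-door set ∅.

desc(C)\{C}={B}; candidates ⊆ {J,L,M,X,Y}.
∅: C⊥B given ∅ in G with C→· removed — back-door holds.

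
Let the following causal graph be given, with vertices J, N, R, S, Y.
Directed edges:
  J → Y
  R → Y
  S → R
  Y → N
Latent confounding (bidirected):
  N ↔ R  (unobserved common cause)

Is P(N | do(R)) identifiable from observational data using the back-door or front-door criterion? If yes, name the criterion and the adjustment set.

P(N|do(R)): frontdoor, adjust for {Y}.

desc(R)\{R}={N,Y}; candidates ⊆ {J,S}.
R↔N: latent back-door arc(s) into R.
size 0: {}; under {} R still reaches {N,S} ∋ N.
size 1: {J}, {S}; under {J} R still reaches {N,S} ∋ N.
size 2: {J,S}; under {J,S} R still reaches {N} ∋ N.
R↔N cannot be blocked by any observed set — no back-door set.
{Y}: (i) intercepts every directed R→N path; (ii) no back-door R→{Y}; (iii) {R} blocks every back-door {Y}→N. Front-door holds.
P(N|do(R)) = Σ_{Y} P(Y|R) Σ_{R'} P(N|Y,R')P(R').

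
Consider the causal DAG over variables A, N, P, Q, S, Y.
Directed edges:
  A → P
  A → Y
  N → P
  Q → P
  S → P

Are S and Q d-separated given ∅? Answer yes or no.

Yes — S ⊥ Q | ∅.

Bayes-Ball from S | ∅ reaches {P}.
Q ∉ reach(S|∅) ⇒ S ⊥ Q | ∅.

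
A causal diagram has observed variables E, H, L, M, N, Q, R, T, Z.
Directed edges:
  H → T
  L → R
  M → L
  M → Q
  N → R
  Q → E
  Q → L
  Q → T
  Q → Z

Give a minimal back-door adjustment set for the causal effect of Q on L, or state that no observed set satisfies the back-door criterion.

desc(Q)\{Q}={E,L,R,T,Z}; candidates ⊆ {H,M,N}.
size 0: {}; under {} Q still reaches {L,M,R} ∋ L.
{M}: Q⊥L given {M} in G with Q→· removed — back-door holds.

Q→L: minimal back-door set {M}.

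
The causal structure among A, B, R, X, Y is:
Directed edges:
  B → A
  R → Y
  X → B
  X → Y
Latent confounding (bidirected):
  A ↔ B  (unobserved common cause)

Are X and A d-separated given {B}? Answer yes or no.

No — X and A are d-connected given {B}.

Bayes-Ball from X | {B} reaches {A,Y}.
A ∈ reach(X|{B}) ⇒ X ⊥̸ A | {B}.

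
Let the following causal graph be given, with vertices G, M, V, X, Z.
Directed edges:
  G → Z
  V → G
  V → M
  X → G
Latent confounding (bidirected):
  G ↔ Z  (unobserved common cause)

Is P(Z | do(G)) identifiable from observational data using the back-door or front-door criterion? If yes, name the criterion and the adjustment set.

desc(G)\{G}={Z}; candidates ⊆ {M,V,X}.
G↔Z: latent back-door arc(s) into G.
size 0: {}; under {} G still reaches {M,V,X,Z} ∋ Z.
size 1: {M}, {V}, {X}; under {M} G still reaches {V,X,Z} ∋ Z.
size 2: {M,V}, {M,X}, {V,X}; under {M,V} G still reaches {X,Z} ∋ Z.
G↔Z cannot be blocked by any observed set — no back-door set.
No mediator lies on a directed G→…→Z path.
Neither criterion identifies P(Z|do(G)) in this graph.

P(Z|do(G)): not identifiable (no BD/FD set).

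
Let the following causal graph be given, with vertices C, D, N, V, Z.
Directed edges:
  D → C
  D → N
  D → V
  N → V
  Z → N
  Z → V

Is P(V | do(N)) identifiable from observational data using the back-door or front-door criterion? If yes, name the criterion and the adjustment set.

P(V|do(N)): backdoor, adjust for {D, Z}.

desc(N)\{N}={V}; candidates ⊆ {C,D,Z}.
size 0: {}; under {} N still reaches {C,D,V,Z} ∋ V.
size 1: {C}, {D}, {Z}; under {C} N still reaches {D,V,Z} ∋ V.
{D,Z}: N⊥V given {D,Z} in G with N→· removed — back-door holds.
P(V|do(N)) = Σ_{D,Z} P(V|N,D,Z)·P(D,Z).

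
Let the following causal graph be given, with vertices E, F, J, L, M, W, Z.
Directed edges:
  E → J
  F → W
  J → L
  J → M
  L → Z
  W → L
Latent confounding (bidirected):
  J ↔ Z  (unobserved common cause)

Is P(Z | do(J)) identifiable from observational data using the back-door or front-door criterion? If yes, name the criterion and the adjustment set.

P(Z|do(J)): frontdoor, adjust for {L}.

desc(J)\{J}={L,M,Z}; candidates ⊆ {E,F,W}.
J↔Z: latent back-door arc(s) into J.
size 0: {}; under {} J still reaches {E,Z} ∋ Z.
size 1: {E}, {F}, {W}; under {E} J still reaches {Z} ∋ Z.
size 2: {E,F}, {E,W}, {F,W}; under {E,F} J still reaches {Z} ∋ Z.
J↔Z cannot be blocked by any observed set — no back-door set.
{L}: (i) intercepts every directed J→Z path; (ii) no back-door J→{L}; (iii) {J} blocks every back-door {L}→Z. Front-door holds.
P(Z|do(J)) = Σ_{L} P(L|J) Σ_{J'} P(Z|L,J')P(J').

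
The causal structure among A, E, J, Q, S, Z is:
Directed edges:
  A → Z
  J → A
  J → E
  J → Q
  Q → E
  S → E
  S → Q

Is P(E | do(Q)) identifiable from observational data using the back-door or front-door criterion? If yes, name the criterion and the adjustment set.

P(E|do(Q)): backdoor, adjust for {J, S}.

desc(Q)\{Q}={E}; candidates ⊆ {A,J,S,Z}.
size 0: {}; under {} Q still reaches {A,E,J,S,Z} ∋ E.
size 1: {A}, {J}, {S} …(+1); under {A} Q still reaches {E,J,S} ∋ E.
{J,S}: Q⊥E given {J,S} in G with Q→· removed — back-door holds.
P(E|do(Q)) = Σ_{J,S} P(E|Q,J,S)·P(J,S).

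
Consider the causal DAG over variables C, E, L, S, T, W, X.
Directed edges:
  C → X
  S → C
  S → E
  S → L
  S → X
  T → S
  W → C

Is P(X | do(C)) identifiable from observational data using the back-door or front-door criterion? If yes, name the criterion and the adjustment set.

desc(C)\{C}={X}; candidates ⊆ {E,L,S,T,W}.
size 0: {}; under {} C still reaches {E,L,S,T,W,X} ∋ X.
{S}: C⊥X given {S} in G with C→· removed — back-door holds.
P(X|do(C)) = Σ_{S} P(X|C,S)·P(S).

P(X|do(C)): backdoor, adjust for {S}.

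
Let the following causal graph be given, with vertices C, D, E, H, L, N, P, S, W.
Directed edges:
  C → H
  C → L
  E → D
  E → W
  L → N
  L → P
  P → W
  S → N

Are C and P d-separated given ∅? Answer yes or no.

Bayes-Ball from C | ∅ reaches {H,L,N,P,W}.
P ∈ reach(C|∅) ⇒ C ⊥̸ P | ∅.

No — C and P are d-connected given ∅.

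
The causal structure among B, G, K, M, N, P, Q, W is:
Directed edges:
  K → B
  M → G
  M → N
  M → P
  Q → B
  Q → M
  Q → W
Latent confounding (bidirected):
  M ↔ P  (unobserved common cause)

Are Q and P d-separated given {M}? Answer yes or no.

No — Q and P are d-connected given {M}.

Bayes-Ball from Q | {M} reaches {B,P,W}.
P ∈ reach(Q|{M}) ⇒ Q ⊥̸ P | {M}.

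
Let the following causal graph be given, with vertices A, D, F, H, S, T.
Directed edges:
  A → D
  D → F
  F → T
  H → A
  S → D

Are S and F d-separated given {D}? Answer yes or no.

Bayes-Ball from S | {D} reaches {A,H}.
F ∉ reach(S|{D}) ⇒ S ⊥ F | {D}.

Yes — S ⊥ F | {D}.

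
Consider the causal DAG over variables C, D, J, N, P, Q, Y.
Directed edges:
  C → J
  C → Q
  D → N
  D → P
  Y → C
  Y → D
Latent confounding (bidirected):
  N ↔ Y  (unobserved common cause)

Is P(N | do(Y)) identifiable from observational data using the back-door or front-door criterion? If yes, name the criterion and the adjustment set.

P(N|do(Y)): frontdoor, adjust for {D}.

desc(Y)\{Y}={C,D,J,N,P,Q}; candidates ⊆ {—}.
Y↔N: latent back-door arc(s) into Y.
size 0: {}; under {} Y still reaches {N} ∋ N.
Y↔N cannot be blocked by any observed set — no back-door set.
{D}: (i) intercepts every directed Y→N path; (ii) no back-door Y→{D}; (iii) {Y} blocks every back-door {D}→N. Front-door holds.
P(N|do(Y)) = Σ_{D} P(D|Y) Σ_{Y'} P(N|D,Y')P(Y').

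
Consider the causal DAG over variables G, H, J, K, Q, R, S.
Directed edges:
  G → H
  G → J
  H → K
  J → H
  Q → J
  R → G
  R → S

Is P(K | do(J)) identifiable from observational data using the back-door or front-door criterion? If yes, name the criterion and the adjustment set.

desc(J)\{J}={H,K}; candidates ⊆ {G,Q,R,S}.
size 0: {}; under {} J still reaches {G,H,K,Q,R,S} ∋ K.
{G}: J⊥K given {G} in G with J→· removed — back-door holds.
P(K|do(J)) = Σ_{G} P(K|J,G)·P(G).

P(K|do(J)): backdoor, adjust for {G}.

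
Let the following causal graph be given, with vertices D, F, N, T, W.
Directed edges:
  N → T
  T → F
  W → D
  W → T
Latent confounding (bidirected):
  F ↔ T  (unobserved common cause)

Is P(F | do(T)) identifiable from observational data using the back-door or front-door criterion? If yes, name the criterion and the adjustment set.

P(F|do(T)): not identifiable (no BD/FD set).

desc(T)\{T}={F}; candidates ⊆ {D,N,W}.
T↔F: latent back-door arc(s) into T.
size 0: {}; under {} T still reaches {D,F,N,W} ∋ F.
size 1: {D}, {N}, {W}; under {D} T still reaches {F,N,W} ∋ F.
size 2: {D,N}, {D,W}, {N,W}; under {D,N} T still reaches {F,W} ∋ F.
T↔F cannot be blocked by any observed set — no back-door set.
No mediator lies on a directed T→…→F path.
Neither criterion identifies P(F|do(T)) in this graph.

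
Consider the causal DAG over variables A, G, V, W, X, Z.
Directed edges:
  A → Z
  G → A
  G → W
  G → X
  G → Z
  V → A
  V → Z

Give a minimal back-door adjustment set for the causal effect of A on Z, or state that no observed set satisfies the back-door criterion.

A→Z: minimal back-door set {G, V}.

desc(A)\{A}={Z}; candidates ⊆ {G,V,W,X}.
size 0: {}; under {} A still reaches {G,V,W,X,Z} ∋ Z.
size 1: {G}, {V}, {W} …(+1); under {G} A still reaches {V,Z} ∋ Z.
{G,V}: A⊥Z given {G,V} in G with A→· removed — back-door holds.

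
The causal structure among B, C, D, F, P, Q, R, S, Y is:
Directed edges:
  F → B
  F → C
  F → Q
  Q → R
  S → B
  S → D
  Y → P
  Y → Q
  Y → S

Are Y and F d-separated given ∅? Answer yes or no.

Bayes-Ball from Y | ∅ reaches {B,D,P,Q,R,S}.
F ∉ reach(Y|∅) ⇒ Y ⊥ F | ∅.

Yes — Y ⊥ F | ∅.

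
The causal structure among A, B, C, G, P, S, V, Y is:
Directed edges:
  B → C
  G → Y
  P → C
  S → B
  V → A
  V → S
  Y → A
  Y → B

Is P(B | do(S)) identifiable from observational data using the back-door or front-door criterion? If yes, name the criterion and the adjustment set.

desc(S)\{S}={B,C}; candidates ⊆ {A,G,P,V,Y}.
∅: S⊥B given ∅ in G with S→· removed — back-door holds.
P(B|do(S)) = P(B|S) — no adjustment needed.

P(B|do(S)): backdoor, adjust for ∅.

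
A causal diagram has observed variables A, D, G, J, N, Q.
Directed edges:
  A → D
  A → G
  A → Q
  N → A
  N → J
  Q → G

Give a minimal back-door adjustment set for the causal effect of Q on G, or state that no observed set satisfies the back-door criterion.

desc(Q)\{Q}={G}; candidates ⊆ {A,D,J,N}.
size 0: {}; under {} Q still reaches {A,D,G,J,N} ∋ G.
{A}: Q⊥G given {A} in G with Q→· removed — back-door holds.

Q→G: minimal back-door set {A}.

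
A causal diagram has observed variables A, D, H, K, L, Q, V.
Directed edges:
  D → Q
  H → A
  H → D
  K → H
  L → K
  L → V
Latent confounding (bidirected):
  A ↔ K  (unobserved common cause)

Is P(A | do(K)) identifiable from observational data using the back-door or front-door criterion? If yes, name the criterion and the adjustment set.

P(A|do(K)): frontdoor, adjust for {H}.

desc(K)\{K}={A,D,H,Q}; candidates ⊆ {L,V}.
K↔A: latent back-door arc(s) into K.
size 0: {}; under {} K still reaches {A,L,V} ∋ A.
size 1: {L}, {V}; under {L} K still reaches {A} ∋ A.
size 2: {L,V}; under {L,V} K still reaches {A} ∋ A.
K↔A cannot be blocked by any observed set — no back-door set.
{H}: (i) intercepts every directed K→A path; (ii) no back-door K→{H}; (iii) {K} blocks every back-door {H}→A. Front-door holds.
P(A|do(K)) = Σ_{H} P(H|K) Σ_{K'} P(A|H,K')P(K').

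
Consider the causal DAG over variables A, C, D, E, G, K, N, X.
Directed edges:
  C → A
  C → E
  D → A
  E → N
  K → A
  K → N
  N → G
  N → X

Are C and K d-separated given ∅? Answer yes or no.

Bayes-Ball from C | ∅ reaches {A,E,G,N,X}.
K ∉ reach(C|∅) ⇒ C ⊥ K | ∅.

Yes — C ⊥ K | ∅.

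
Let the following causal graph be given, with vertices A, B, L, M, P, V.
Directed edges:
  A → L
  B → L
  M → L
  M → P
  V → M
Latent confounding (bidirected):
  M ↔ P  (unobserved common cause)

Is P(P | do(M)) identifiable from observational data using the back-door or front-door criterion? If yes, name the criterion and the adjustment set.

desc(M)\{M}={L,P}; candidates ⊆ {A,B,V}.
M↔P: latent back-door arc(s) into M.
size 0: {}; under {} M still reaches {P,V} ∋ P.
size 1: {A}, {B}, {V}; under {A} M still reaches {P,V} ∋ P.
size 2: {A,B}, {A,V}, {B,V}; under {A,B} M still reaches {P,V} ∋ P.
M↔P cannot be blocked by any observed set — no back-door set.
No mediator lies on a directed M→…→P path.
Neither criterion identifies P(P|do(M)) in this graph.

P(P|do(M)): not identifiable (no BD/FD set).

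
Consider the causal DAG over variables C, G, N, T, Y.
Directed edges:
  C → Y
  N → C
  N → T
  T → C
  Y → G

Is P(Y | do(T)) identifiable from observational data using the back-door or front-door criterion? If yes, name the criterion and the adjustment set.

desc(T)\{T}={C,G,Y}; candidates ⊆ {N}.
size 0: {}; under {} T still reaches {C,G,N,Y} ∋ Y.
{N}: T⊥Y given {N} in G with T→· removed — back-door holds.
P(Y|do(T)) = Σ_{N} P(Y|T,N)·P(N).

P(Y|do(T)): backdoor, adjust for {N}.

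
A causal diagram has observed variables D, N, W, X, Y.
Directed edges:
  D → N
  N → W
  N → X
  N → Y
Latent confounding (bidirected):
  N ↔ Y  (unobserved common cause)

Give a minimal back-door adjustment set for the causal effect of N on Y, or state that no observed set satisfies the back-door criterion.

desc(N)\{N}={W,X,Y}; candidates ⊆ {D}.
N↔Y: latent back-door arc(s) into N.
size 0: {}; under {} N still reaches {D,Y} ∋ Y.
size 1: {D}; under {D} N still reaches {Y} ∋ Y.
N↔Y cannot be blocked by any observed set — no back-door set.

N→Y: no observed back-door set.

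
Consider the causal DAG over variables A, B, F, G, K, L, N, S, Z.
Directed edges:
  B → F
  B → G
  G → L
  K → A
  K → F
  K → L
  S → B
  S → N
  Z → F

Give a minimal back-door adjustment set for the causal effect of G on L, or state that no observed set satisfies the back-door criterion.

desc(G)\{G}={L}; candidates ⊆ {A,B,F,K,N,S,Z}.
∅: G⊥L given ∅ in G with G→· removed — back-door holds.

G→L: minimal back-door set ∅.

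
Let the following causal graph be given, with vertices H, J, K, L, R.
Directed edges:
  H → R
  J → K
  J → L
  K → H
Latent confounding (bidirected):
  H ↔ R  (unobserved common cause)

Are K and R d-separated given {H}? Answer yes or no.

No — K and R are d-connected given {H}.

Bayes-Ball from K | {H} reaches {J,L,R}.
R ∈ reach(K|{H}) ⇒ K ⊥̸ R | {H}.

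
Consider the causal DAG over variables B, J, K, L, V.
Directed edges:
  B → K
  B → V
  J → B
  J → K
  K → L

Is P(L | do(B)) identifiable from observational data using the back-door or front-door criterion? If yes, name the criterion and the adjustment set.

desc(B)\{B}={K,L,V}; candidates ⊆ {J}.
size 0: {}; under {} B still reaches {J,K,L} ∋ L.
{J}: B⊥L given {J} in G with B→· removed — back-door holds.
P(L|do(B)) = Σ_{J} P(L|B,J)·P(J).

P(L|do(B)): backdoor, adjust for {J}.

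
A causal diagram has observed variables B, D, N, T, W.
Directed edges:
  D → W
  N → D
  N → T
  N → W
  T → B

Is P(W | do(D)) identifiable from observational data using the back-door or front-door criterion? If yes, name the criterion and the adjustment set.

desc(D)\{D}={W}; candidates ⊆ {B,N,T}.
size 0: {}; under {} D still reaches {B,N,T,W} ∋ W.
{N}: D⊥W given {N} in G with D→· removed — back-door holds.
P(W|do(D)) = Σ_{N} P(W|D,N)·P(N).

P(W|do(D)): backdoor, adjust for {N}.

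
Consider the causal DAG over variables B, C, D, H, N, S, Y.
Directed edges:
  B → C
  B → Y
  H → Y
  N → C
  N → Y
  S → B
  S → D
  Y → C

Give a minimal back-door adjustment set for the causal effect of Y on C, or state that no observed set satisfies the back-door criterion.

Y→C: minimal back-door set {B, N}.

desc(Y)\{Y}={C}; candidates ⊆ {B,D,H,N,S}.
size 0: {}; under {} Y still reaches {B,C,D,H,N,S} ∋ C.
size 1: {B}, {D}, {H} …(+2); under {B} Y still reaches {C,H,N} ∋ C.
{B,N}: Y⊥C given {B,N} in G with Y→· removed — back-door holds.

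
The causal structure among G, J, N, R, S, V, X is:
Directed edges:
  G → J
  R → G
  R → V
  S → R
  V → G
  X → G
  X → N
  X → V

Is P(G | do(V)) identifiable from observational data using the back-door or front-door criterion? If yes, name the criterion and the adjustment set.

desc(V)\{V}={G,J}; candidates ⊆ {N,R,S,X}.
size 0: {}; under {} V still reaches {G,J,N,R,S,X} ∋ G.
size 1: {N}, {R}, {S} …(+1); under {N} V still reaches {G,J,R,S,X} ∋ G.
{R,X}: V⊥G given {R,X} in G with V→· removed — back-door holds.
P(G|do(V)) = Σ_{R,X} P(G|V,R,X)·P(R,X).

P(G|do(V)): backdoor, adjust for {R, X}.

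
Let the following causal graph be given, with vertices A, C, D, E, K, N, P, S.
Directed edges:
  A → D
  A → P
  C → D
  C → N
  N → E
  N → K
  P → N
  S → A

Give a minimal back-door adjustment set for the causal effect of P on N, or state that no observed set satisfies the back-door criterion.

P→N: minimal back-door set ∅.

desc(P)\{P}={E,K,N}; candidates ⊆ {A,C,D,S}.
∅: P⊥N given ∅ in G with P→· removed — back-door holds.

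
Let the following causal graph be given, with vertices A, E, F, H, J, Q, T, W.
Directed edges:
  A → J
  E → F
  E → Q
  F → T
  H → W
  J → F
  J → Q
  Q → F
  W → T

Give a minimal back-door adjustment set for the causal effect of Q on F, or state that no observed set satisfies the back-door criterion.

Q→F: minimal back-door set {E, J}.

desc(Q)\{Q}={F,T}; candidates ⊆ {A,E,H,J,W}.
size 0: {}; under {} Q still reaches {A,E,F,J,T} ∋ F.
size 1: {A}, {E}, {H} …(+2); under {A} Q still reaches {E,F,J,T} ∋ F.
{E,J}: Q⊥F given {E,J} in G with Q→· removed — back-door holds.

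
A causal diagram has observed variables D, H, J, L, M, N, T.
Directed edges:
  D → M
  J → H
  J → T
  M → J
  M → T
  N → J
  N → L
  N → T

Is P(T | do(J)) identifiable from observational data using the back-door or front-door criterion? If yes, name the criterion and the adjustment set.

desc(J)\{J}={H,T}; candidates ⊆ {D,L,M,N}.
size 0: {}; under {} J still reaches {D,L,M,N,T} ∋ T.
size 1: {D}, {L}, {M} …(+1); under {D} J still reaches {L,M,N,T} ∋ T.
{M,N}: J⊥T given {M,N} in G with J→· removed — back-door holds.
P(T|do(J)) = Σ_{M,N} P(T|J,M,N)·P(M,N).

P(T|do(J)): backdoor, adjust for {M, N}.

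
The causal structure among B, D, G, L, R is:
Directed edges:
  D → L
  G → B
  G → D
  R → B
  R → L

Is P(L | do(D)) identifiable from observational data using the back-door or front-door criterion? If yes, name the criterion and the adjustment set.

P(L|do(D)): backdoor, adjust for ∅.

desc(D)\{D}={L}; candidates ⊆ {B,G,R}.
∅: D⊥L given ∅ in G with D→· removed — back-door holds.
P(L|do(D)) = P(L|D) — no adjustment needed.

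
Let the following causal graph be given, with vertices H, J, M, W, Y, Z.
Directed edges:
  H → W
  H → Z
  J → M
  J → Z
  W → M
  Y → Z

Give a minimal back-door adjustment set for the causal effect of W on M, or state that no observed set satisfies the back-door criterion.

W→M: minimal back-door set ∅.

desc(W)\{W}={M}; candidates ⊆ {H,J,Y,Z}.
∅: W⊥M given ∅ in G with W→· removed — back-door holds.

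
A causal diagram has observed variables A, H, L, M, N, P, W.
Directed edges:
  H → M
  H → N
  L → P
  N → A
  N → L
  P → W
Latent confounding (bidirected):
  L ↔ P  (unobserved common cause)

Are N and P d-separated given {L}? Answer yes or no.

Bayes-Ball from N | {L} reaches {A,H,M,P,W}.
P ∈ reach(N|{L}) ⇒ N ⊥̸ P | {L}.

No — N and P are d-connected given {L}.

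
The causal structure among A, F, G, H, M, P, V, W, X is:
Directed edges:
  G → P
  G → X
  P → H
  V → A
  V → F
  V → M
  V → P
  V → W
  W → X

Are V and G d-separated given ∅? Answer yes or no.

Yes — V ⊥ G | ∅.

Bayes-Ball from V | ∅ reaches {A,F,H,M,P,W,X}.
G ∉ reach(V|∅) ⇒ V ⊥ G | ∅.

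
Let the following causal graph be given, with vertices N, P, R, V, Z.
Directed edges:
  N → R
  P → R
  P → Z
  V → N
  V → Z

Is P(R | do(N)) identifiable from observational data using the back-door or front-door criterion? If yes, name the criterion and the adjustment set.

desc(N)\{N}={R}; candidates ⊆ {P,V,Z}.
∅: N⊥R given ∅ in G with N→· removed — back-door holds.
P(R|do(N)) = P(R|N) — no adjustment needed.

P(R|do(N)): backdoor, adjust for ∅.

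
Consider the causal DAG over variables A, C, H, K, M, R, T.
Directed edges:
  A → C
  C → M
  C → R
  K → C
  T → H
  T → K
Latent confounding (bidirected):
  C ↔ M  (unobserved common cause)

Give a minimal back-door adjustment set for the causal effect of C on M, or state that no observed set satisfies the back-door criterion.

C→M: no observed back-door set.

desc(C)\{C}={M,R}; candidates ⊆ {A,H,K,T}.
C↔M: latent back-door arc(s) into C.
size 0: {}; under {} C still reaches {A,H,K,M,T} ∋ M.
size 1: {A}, {H}, {K} …(+1); under {A} C still reaches {H,K,M,T} ∋ M.
size 2: {A,H}, {A,K}, {A,T} …(+3); under {A,H} C still reaches {K,M,T} ∋ M.
C↔M cannot be blocked by any observed set — no back-door set.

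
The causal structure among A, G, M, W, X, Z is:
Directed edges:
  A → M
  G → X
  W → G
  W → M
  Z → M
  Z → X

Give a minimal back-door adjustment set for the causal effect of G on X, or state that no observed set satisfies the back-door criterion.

desc(G)\{G}={X}; candidates ⊆ {A,M,W,Z}.
∅: G⊥X given ∅ in G with G→· removed — back-door holds.

G→X: minimal back-door set ∅.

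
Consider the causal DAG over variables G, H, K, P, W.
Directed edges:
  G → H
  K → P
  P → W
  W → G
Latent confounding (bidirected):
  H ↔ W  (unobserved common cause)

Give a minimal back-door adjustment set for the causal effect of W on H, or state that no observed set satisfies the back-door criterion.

desc(W)\{W}={G,H}; candidates ⊆ {K,P}.
W↔H: latent back-door arc(s) into W.
size 0: {}; under {} W still reaches {H,K,P} ∋ H.
size 1: {K}, {P}; under {K} W still reaches {H,P} ∋ H.
size 2: {K,P}; under {K,P} W still reaches {H} ∋ H.
W↔H cannot be blocked by any observed set — no back-door set.

W→H: no observed back-door set.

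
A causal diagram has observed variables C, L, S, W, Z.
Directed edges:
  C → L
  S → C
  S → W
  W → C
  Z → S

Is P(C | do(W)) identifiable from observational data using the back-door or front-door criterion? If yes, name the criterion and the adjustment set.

P(C|do(W)): backdoor, adjust for {S}.

desc(W)\{W}={C,L}; candidates ⊆ {S,Z}.
size 0: {}; under {} W still reaches {C,L,S,Z} ∋ C.
{S}: W⊥C given {S} in G with W→· removed — back-door holds.
P(C|do(W)) = Σ_{S} P(C|W,S)·P(S).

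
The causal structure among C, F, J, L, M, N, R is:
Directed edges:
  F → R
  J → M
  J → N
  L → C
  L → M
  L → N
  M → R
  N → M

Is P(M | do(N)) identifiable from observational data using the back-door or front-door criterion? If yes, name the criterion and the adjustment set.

desc(N)\{N}={M,R}; candidates ⊆ {C,F,J,L}.
size 0: {}; under {} N still reaches {C,J,L,M,R} ∋ M.
size 1: {C}, {F}, {J} …(+1); under {C} N still reaches {J,L,M,R} ∋ M.
{J,L}: N⊥M given {J,L} in G with N→· removed — back-door holds.
P(M|do(N)) = Σ_{J,L} P(M|N,J,L)·P(J,L).

P(M|do(N)): backdoor, adjust for {J, L}.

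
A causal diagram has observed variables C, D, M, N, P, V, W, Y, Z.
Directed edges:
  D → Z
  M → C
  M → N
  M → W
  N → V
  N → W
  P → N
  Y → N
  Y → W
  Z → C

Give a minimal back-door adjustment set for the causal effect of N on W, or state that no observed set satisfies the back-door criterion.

N→W: minimal back-door set {M, Y}.

desc(N)\{N}={V,W}; candidates ⊆ {C,D,M,P,Y,Z}.
size 0: {}; under {} N still reaches {C,M,P,W,Y} ∋ W.
size 1: {C}, {D}, {M} …(+3); under {C} N still reaches {D,M,P,W,Y,Z} ∋ W.
{M,Y}: N⊥W given {M,Y} in G with N→· removed — back-door holds.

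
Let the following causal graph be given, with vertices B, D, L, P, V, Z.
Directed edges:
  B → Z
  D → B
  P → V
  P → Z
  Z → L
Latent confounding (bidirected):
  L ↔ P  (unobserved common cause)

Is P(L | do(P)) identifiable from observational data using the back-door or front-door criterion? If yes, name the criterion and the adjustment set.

P(L|do(P)): frontdoor, adjust for {Z}.

desc(P)\{P}={L,V,Z}; candidates ⊆ {B,D}.
P↔L: latent back-door arc(s) into P.
size 0: {}; under {} P still reaches {L} ∋ L.
size 1: {B}, {D}; under {B} P still reaches {L} ∋ L.
size 2: {B,D}; under {B,D} P still reaches {L} ∋ L.
P↔L cannot be blocked by any observed set — no back-door set.
{Z}: (i) intercepts every directed P→L path; (ii) no back-door P→{Z}; (iii) {P} blocks every back-door {Z}→L. Front-door holds.
P(L|do(P)) = Σ_{Z} P(Z|P) Σ_{P'} P(L|Z,P')P(P').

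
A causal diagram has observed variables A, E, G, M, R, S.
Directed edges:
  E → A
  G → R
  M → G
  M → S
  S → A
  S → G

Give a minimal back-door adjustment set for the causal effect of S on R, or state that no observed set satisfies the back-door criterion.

desc(S)\{S}={A,G,R}; candidates ⊆ {E,M}.
size 0: {}; under {} S still reaches {G,M,R} ∋ R.
{M}: S⊥R given {M} in G with S→· removed — back-door holds.

S→R: minimal back-door set {M}.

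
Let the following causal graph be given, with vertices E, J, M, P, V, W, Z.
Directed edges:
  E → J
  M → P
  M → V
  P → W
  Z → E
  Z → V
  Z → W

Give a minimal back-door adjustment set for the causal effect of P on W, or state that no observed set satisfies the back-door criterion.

P→W: minimal back-door set ∅.

desc(P)\{P}={W}; candidates ⊆ {E,J,M,V,Z}.
∅: P⊥W given ∅ in G with P→· removed — back-door holds.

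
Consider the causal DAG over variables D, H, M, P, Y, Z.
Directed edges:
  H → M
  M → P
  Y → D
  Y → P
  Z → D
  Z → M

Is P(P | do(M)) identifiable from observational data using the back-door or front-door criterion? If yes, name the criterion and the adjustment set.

P(P|do(M)): backdoor, adjust for ∅.

desc(M)\{M}={P}; candidates ⊆ {D,H,Y,Z}.
∅: M⊥P given ∅ in G with M→· removed — back-door holds.
P(P|do(M)) = P(P|M) — no adjustment needed.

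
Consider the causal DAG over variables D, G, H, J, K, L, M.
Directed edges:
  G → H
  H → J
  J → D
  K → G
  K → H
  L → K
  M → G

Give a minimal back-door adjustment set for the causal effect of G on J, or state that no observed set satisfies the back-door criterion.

G→J: minimal back-door set {K}.

desc(G)\{G}={D,H,J}; candidates ⊆ {K,L,M}.
size 0: {}; under {} G still reaches {D,H,J,K,L,M} ∋ J.
{K}: G⊥J given {K} in G with G→· removed — back-door holds.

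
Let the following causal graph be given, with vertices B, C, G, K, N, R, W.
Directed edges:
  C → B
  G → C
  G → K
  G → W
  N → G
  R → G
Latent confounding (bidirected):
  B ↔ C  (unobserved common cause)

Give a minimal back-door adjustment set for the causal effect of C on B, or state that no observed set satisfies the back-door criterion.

desc(C)\{C}={B}; candidates ⊆ {G,K,N,R,W}.
C↔B: latent back-door arc(s) into C.
size 0: {}; under {} C still reaches {B,G,K,N,R,W} ∋ B.
size 1: {G}, {K}, {N} …(+2); under {G} C still reaches {B} ∋ B.
size 2: {G,K}, {G,N}, {G,R} …(+7); under {G,K} C still reaches {B} ∋ B.
C↔B cannot be blocked by any observed set — no back-door set.

C→B: no observed back-door set.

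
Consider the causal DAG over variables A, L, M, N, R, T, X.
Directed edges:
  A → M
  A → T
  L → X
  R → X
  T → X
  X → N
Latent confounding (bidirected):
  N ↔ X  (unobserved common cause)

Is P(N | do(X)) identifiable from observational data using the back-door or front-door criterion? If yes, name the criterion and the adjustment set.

P(N|do(X)): not identifiable (no BD/FD set).

desc(X)\{X}={N}; candidates ⊆ {A,L,M,R,T}.
X↔N: latent back-door arc(s) into X.
size 0: {}; under {} X still reaches {A,L,M,N,R,T} ∋ N.
size 1: {A}, {L}, {M} …(+2); under {A} X still reaches {L,N,R,T} ∋ N.
size 2: {A,L}, {A,M}, {A,R} …(+7); under {A,L} X still reaches {N,R,T} ∋ N.
X↔N cannot be blocked by any observed set — no back-door set.
No mediator lies on a directed X→…→N path.
Neither criterion identifies P(N|do(X)) in this graph.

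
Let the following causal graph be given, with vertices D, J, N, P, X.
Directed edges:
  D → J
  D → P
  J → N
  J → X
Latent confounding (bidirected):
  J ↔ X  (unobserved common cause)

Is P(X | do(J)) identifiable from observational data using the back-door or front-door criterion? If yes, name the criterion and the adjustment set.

desc(J)\{J}={N,X}; candidates ⊆ {D,P}.
J↔X: latent back-door arc(s) into J.
size 0: {}; under {} J still reaches {D,P,X} ∋ X.
size 1: {D}, {P}; under {D} J still reaches {X} ∋ X.
size 2: {D,P}; under {D,P} J still reaches {X} ∋ X.
J↔X cannot be blocked by any observed set — no back-door set.
No mediator lies on a directed J→…→X path.
Neither criterion identifies P(X|do(J)) in this graph.

P(X|do(J)): not identifiable (no BD/FD set).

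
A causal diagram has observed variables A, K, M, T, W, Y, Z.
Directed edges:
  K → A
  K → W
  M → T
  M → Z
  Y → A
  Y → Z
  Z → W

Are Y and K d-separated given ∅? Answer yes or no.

Bayes-Ball from Y | ∅ reaches {A,W,Z}.
K ∉ reach(Y|∅) ⇒ Y ⊥ K | ∅.

Yes — Y ⊥ K | ∅.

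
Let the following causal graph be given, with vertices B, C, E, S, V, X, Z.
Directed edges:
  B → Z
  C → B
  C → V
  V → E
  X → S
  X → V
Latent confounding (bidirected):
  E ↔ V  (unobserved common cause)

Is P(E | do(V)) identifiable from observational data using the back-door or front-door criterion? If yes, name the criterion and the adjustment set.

P(E|do(V)): not identifiable (no BD/FD set).

desc(V)\{V}={E}; candidates ⊆ {B,C,S,X,Z}.
V↔E: latent back-door arc(s) into V.
size 0: {}; under {} V still reaches {B,C,E,S,X,Z} ∋ E.
size 1: {B}, {C}, {S} …(+2); under {B} V still reaches {C,E,S,X} ∋ E.
size 2: {B,C}, {B,S}, {B,X} …(+7); under {B,C} V still reaches {E,S,X} ∋ E.
V↔E cannot be blocked by any observed set — no back-door set.
No mediator lies on a directed V→…→E path.
Neither criterion identifies P(E|do(V)) in this graph.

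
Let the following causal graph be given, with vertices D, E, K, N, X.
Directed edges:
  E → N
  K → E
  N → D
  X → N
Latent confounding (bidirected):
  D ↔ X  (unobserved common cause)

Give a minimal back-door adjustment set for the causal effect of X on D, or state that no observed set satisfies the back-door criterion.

X→D: no observed back-door set.

desc(X)\{X}={D,N}; candidates ⊆ {E,K}.
X↔D: latent back-door arc(s) into X.
size 0: {}; under {} X still reaches {D} ∋ D.
size 1: {E}, {K}; under {E} X still reaches {D} ∋ D.
size 2: {E,K}; under {E,K} X still reaches {D} ∋ D.
X↔D cannot be blocked by any observed set — no back-door set.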